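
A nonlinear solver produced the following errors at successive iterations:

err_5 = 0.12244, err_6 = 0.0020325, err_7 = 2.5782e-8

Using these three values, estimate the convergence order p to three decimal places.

p ≈ ln(err_7/err_6) / ln(err_6/err_5)
  = ln(2.5782e-8/0.0020325) / ln(0.0020325/0.12244)
  = ln(1.26849e-05) / ln(0.0166)
  = -11.275098 / -4.098353 ≈ 2.751129

2.751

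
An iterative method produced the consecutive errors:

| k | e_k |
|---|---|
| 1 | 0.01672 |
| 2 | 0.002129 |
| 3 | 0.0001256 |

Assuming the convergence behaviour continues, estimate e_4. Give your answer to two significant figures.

2.6e-6

First estimate the order: p ≈ ln(e_3/e_2) / ln(e_2/e_1) = ln(0.0001256/0.002129)/ln(0.002129/0.01672) = ln(0.0589948)/ln(0.127333) ≈ 1.3733.
Then e_4 ≈ e_3·(e_3/e_2)^p = 0.0001256·(0.0589948)^1.3733 = 0.0001256·0.0205097 ≈ 2.576e-06.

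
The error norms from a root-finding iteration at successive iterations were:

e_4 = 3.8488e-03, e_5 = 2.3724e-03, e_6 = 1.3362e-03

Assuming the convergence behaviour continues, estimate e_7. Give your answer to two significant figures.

6.8e-4

First estimate the order: p ≈ ln(e_6/e_5) / ln(e_5/e_4) = ln(1.3362e-03/2.3724e-03)/ln(2.3724e-03/3.8488e-03) = ln(0.563227)/ln(0.6164) ≈ 1.1864.
Then e_7 ≈ e_6·(e_6/e_5)^p = 1.3362e-03·(0.563227)^1.1864 = 1.3362e-03·0.50607 ≈ 0.0006762.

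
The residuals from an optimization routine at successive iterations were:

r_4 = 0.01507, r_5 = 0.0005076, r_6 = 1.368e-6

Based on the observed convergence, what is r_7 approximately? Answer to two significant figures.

First estimate the order: p ≈ ln(r_6/r_5) / ln(r_5/r_4) = ln(1.368e-6/0.0005076)/ln(0.0005076/0.01507) = ln(0.00269504)/ln(0.0336828) ≈ 1.7448.
Then r_7 ≈ r_6·(r_6/r_5)^p = 1.368e-6·(0.00269504)^1.7448 = 1.368e-6·3.28738e-05 ≈ 4.497e-11.

4.5e-11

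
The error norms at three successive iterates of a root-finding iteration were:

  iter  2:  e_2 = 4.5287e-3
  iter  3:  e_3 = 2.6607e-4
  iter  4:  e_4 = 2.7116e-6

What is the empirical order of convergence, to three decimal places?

1.618

p ≈ ln(e_4/e_3) / ln(e_3/e_2)
  = ln(2.7116e-6/2.6607e-4) / ln(2.6607e-4/4.5287e-3)
  = ln(0.0101913) / ln(0.058752)
  = -4.586221 / -2.834430 ≈ 1.618040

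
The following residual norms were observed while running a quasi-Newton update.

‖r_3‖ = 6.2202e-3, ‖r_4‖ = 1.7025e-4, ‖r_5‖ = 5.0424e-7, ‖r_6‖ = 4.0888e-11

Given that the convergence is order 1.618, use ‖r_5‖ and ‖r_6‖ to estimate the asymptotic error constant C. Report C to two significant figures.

0.63

C ≈ ‖r_6‖ / ‖r_5‖^1.618
  = 4.0888e-11 / (5.0424e-7)^1.618
  = 4.0888e-11 / 6.46945e-11 ≈ 0.63202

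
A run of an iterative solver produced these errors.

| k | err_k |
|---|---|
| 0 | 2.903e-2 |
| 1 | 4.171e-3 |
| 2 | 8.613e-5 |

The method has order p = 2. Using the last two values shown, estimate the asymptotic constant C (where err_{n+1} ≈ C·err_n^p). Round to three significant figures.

4.95

C ≈ err_2 / err_1^2
  = 8.613e-5 / (4.171e-3)^2
  = 8.613e-5 / 1.73972e-05 ≈ 4.9508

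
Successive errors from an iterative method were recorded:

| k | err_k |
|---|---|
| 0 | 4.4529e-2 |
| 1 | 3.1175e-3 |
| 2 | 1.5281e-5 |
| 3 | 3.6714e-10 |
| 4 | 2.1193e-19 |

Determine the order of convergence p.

Consecutive ratios: err_4/err_3 = 2.1193e-19/3.6714e-10 = 5.77246e-10, err_3/err_2 = 3.6714e-10/1.5281e-5 = 2.40259e-05.
p ≈ ln(5.77246e-10)/ln(2.40259e-05) = -21.2728/-10.6364 ≈ 2.00.
So the convergence is quadratic (order 2).

2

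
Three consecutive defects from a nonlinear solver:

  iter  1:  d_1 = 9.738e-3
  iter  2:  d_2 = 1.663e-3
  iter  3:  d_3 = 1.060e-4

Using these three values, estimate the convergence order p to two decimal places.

1.56

p ≈ ln(d_3/d_2) / ln(d_2/d_1)
  = ln(1.060e-4/1.663e-3) / ln(1.663e-3/9.738e-3)
  = ln(0.0637402) / ln(0.170774)
  = -2.75294 / -1.76741 ≈ 1.55761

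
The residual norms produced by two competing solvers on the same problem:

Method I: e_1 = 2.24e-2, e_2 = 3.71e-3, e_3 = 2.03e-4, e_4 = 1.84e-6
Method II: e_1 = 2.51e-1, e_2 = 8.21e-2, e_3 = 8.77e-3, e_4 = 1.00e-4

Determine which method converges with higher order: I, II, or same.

II

Method I: p ≈ ln(1.84e-6/2.03e-4)/ln(2.03e-4/3.71e-3) ≈ 1.62.
Method II: p ≈ ln(1.00e-4/8.77e-3)/ln(8.77e-3/8.21e-2) ≈ 2.00.
Method II has the higher order (≈2.0 vs ≈1.6).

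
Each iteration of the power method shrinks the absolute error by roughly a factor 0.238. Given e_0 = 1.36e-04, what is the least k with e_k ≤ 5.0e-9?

8

After k steps, e_k ≈ 1.36e-04·0.238^k.
Need 0.238^k ≤ 5.0e-9/1.36e-04 = 3.67647e-05.
k ≥ ln(3.67647e-05)/ln(0.238) = -10.2110/-1.43548 = 7.113.
Smallest integer k = 8.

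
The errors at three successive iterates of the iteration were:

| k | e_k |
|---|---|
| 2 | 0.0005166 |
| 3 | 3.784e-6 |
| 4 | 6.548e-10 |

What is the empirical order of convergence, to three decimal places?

1.762

p ≈ ln(e_4/e_3) / ln(e_3/e_2)
  = ln(6.548e-10/3.784e-6) / ln(3.784e-6/0.0005166)
  = ln(0.000173044) / ln(0.00732482)
  = -8.661965 / -4.916487 ≈ 1.761820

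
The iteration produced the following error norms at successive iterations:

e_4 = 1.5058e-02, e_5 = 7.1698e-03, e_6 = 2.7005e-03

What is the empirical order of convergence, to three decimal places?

1.316

p ≈ ln(e_6/e_5) / ln(e_5/e_4)
  = ln(2.7005e-03/7.1698e-03) / ln(7.1698e-03/1.5058e-02)
  = ln(0.376649) / ln(0.476146)
  = -0.976442 / -0.742031 ≈ 1.315905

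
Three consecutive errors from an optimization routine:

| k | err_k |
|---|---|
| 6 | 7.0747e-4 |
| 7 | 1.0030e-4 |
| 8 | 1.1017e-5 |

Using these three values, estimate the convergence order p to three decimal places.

p ≈ ln(err_8/err_7) / ln(err_7/err_6)
  = ln(1.1017e-5/1.0030e-4) / ln(1.0030e-4/7.0747e-4)
  = ln(0.10984) / ln(0.141773)
  = -2.208731 / -1.953528 ≈ 1.130637

1.131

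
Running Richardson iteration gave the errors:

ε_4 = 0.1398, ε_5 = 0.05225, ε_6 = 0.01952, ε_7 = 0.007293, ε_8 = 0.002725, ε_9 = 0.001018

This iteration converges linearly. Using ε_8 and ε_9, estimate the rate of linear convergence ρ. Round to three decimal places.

0.374

ρ ≈ ε_9/ε_8 = 0.001018/0.002725 = 0.37358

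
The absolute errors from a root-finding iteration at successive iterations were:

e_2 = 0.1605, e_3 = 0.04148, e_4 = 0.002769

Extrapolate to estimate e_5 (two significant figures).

First estimate the order: p ≈ ln(e_4/e_3) / ln(e_3/e_2) = ln(0.002769/0.04148)/ln(0.04148/0.1605) = ln(0.0667551)/ln(0.258442) ≈ 2.0004.
Then e_5 ≈ e_4·(e_4/e_3)^p = 0.002769·(0.0667551)^2.0004 = 0.002769·0.00445142 ≈ 1.233e-05.

1.2e-5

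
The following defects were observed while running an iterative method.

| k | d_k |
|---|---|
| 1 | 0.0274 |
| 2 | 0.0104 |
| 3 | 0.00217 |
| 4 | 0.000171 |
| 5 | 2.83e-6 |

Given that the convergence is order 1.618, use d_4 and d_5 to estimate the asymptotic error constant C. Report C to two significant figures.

3.5

C ≈ d_5 / d_4^1.618
  = 2.83e-6 / (0.000171)^1.618
  = 2.83e-6 / 8.03503e-07 ≈ 3.5221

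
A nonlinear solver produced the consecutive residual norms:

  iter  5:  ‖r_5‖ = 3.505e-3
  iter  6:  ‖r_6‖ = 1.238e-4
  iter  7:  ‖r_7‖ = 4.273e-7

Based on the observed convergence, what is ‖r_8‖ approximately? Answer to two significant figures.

2.9e-11

First estimate the order: p ≈ ln(‖r_7‖/‖r_6‖) / ln(‖r_6‖/‖r_5‖) = ln(4.273e-7/1.238e-4)/ln(1.238e-4/3.505e-3) = ln(0.00345153)/ln(0.035321) ≈ 1.6956.
Then ‖r_8‖ ≈ ‖r_7‖·(‖r_7‖/‖r_6‖)^p = 4.273e-7·(0.00345153)^1.6956 = 4.273e-7·6.69041e-05 ≈ 2.859e-11.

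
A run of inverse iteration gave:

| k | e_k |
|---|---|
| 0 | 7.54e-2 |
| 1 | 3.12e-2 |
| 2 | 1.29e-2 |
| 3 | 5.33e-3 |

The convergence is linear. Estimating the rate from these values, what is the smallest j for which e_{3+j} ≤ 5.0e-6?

8

Rate ρ ≈ e_3/e_2 = 5.33e-3/1.29e-2 = 0.4132.
After j more steps, e_{3+j} ≈ 5.33e-3·ρ^j; need ρ^j ≤ 5.0e-6/5.33e-3 = 0.000938086.
j ≥ ln(0.000938086)/ln(0.4132) = -6.9717/-0.88382 = 7.888.
So 8 more iterations are needed.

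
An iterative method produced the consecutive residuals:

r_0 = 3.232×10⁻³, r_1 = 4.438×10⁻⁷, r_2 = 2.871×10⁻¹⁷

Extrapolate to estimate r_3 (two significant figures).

3.8e-44

First estimate the order: p ≈ ln(r_2/r_1) / ln(r_1/r_0) = ln(2.871×10⁻¹⁷/4.438×10⁻⁷)/ln(4.438×10⁻⁷/3.232×10⁻³) = ln(6.46913e-11)/ln(0.000137314) ≈ 2.6381.
Then r_3 ≈ r_2·(r_2/r_1)^p = 2.871×10⁻¹⁷·(6.46913e-11)^2.6381 = 2.871×10⁻¹⁷·1.31823e-27 ≈ 3.785e-44.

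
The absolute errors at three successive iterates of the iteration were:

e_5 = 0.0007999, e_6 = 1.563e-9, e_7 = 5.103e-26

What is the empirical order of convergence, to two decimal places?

p ≈ ln(e_7/e_6) / ln(e_6/e_5)
  = ln(5.103e-26/1.563e-9) / ln(1.563e-9/0.0007999)
  = ln(3.26488e-17) / ln(1.95399e-06)
  = -37.96072 / -13.14564 ≈ 2.88770

2.89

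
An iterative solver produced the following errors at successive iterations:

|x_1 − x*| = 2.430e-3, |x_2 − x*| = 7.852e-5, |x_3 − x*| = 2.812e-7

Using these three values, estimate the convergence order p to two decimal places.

p ≈ ln(|x_3 − x*|/|x_2 − x*|) / ln(|x_2 − x*|/|x_1 − x*|)
  = ln(2.812e-7/7.852e-5) / ln(7.852e-5/2.430e-3)
  = ln(0.00358125) / ln(0.0323128)
  = -5.63204 / -3.43229 ≈ 1.64090

1.64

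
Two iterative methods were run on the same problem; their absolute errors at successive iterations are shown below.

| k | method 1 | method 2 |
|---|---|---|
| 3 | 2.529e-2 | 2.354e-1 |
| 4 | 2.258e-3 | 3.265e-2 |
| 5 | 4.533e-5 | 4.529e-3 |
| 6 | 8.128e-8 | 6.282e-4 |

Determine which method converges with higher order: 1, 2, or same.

Method 1: p ≈ ln(8.128e-8/4.533e-5)/ln(4.533e-5/2.258e-3) ≈ 1.62.
Method 2: p ≈ ln(6.282e-4/4.529e-3)/ln(4.529e-3/3.265e-2) ≈ 1.00.
Method 1 has the higher order (≈1.6 vs ≈1.0).

1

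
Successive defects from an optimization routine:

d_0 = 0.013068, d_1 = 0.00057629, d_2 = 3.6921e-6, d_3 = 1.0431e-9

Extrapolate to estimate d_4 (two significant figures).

First estimate the order: p ≈ ln(d_3/d_2) / ln(d_2/d_1) = ln(1.0431e-9/3.6921e-6)/ln(3.6921e-6/0.00057629) = ln(0.000282522)/ln(0.00640667) ≈ 1.6180.
Then d_4 ≈ d_3·(d_3/d_2)^p = 1.0431e-9·(0.000282522)^1.6180 = 1.0431e-9·1.81052e-06 ≈ 1.889e-15.

1.9e-15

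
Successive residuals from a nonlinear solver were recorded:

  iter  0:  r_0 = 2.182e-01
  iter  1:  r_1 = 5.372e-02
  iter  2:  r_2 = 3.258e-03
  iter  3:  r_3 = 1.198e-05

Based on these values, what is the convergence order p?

2

Consecutive ratios: r_3/r_2 = 1.198e-05/3.258e-03 = 0.0036771, r_2/r_1 = 3.258e-03/5.372e-02 = 0.0606478.
p ≈ ln(0.0036771)/ln(0.0606478) = -5.6056/-2.8027 ≈ 2.00.
So the convergence is quadratic (order 2).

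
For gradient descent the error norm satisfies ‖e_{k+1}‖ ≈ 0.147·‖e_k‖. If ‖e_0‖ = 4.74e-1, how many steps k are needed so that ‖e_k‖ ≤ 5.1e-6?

After k steps, ‖e_k‖ ≈ 4.74e-1·0.147^k.
Need 0.147^k ≤ 5.1e-6/4.74e-1 = 1.07595e-05.
k ≥ ln(1.07595e-05)/ln(0.147) = -11.4397/-1.91732 = 5.967.
Smallest integer k = 6.

6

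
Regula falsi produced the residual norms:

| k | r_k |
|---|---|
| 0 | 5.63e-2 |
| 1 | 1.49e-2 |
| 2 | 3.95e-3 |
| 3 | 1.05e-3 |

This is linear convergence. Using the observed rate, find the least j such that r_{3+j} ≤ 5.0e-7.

6

Rate ρ ≈ r_3/r_2 = 1.05e-3/3.95e-3 = 0.2658.
After j more steps, r_{3+j} ≈ 1.05e-3·ρ^j; need ρ^j ≤ 5.0e-7/1.05e-3 = 0.00047619.
j ≥ ln(0.00047619)/ln(0.2658) = -7.6497/-1.32501 = 5.773.
So 6 more iterations are needed.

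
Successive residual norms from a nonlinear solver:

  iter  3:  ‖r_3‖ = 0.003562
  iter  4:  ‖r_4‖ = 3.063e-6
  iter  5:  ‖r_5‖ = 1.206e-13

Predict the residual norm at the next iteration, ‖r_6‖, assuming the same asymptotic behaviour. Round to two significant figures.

First estimate the order: p ≈ ln(‖r_5‖/‖r_4‖) / ln(‖r_4‖/‖r_3‖) = ln(1.206e-13/3.063e-6)/ln(3.063e-6/0.003562) = ln(3.93732e-08)/ln(0.00085991) ≈ 2.4155.
Then ‖r_6‖ ≈ ‖r_5‖·(‖r_5‖/‖r_4‖)^p = 1.206e-13·(3.93732e-08)^2.4155 = 1.206e-13·1.29929e-18 ≈ 1.567e-31.

1.6e-31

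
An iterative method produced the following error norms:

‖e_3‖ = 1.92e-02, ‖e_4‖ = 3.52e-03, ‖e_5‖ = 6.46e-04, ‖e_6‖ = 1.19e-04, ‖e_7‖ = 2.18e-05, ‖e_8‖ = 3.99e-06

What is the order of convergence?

Consecutive ratios: ‖e_8‖/‖e_7‖ = 3.99e-06/2.18e-05 = 0.183028, ‖e_7‖/‖e_6‖ = 2.18e-05/1.19e-04 = 0.183193.
p ≈ ln(0.183028)/ln(0.183193) = -1.6981/-1.6972 ≈ 1.00.
So the convergence is linear (order 1).

1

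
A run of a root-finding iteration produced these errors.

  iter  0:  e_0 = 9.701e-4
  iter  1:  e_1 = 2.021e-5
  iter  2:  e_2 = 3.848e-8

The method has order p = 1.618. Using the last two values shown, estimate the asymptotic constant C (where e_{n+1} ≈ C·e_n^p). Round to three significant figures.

1.52

C ≈ e_2 / e_1^1.618
  = 3.848e-8 / (2.021e-5)^1.618
  = 3.848e-8 / 2.5375e-08 ≈ 1.5165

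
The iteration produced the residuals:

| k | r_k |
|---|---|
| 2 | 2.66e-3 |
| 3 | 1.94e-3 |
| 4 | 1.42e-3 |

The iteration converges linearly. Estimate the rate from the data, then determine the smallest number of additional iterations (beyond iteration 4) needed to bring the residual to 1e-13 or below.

Rate ρ ≈ r_4/r_3 = 1.42e-3/1.94e-3 = 0.7320.
After j more steps, r_{4+j} ≈ 1.42e-3·ρ^j; need ρ^j ≤ 1e-13/1.42e-3 = 7.04225e-11.
j ≥ ln(7.04225e-11)/ln(0.7320) = -23.3765/-0.31197 = 74.932.
So 75 more iterations are needed.

75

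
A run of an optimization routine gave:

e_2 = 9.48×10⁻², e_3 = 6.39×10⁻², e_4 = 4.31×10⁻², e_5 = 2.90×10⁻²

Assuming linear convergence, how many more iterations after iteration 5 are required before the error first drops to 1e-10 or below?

Rate ρ ≈ e_5/e_4 = 2.90×10⁻²/4.31×10⁻² = 0.6729.
After j more steps, e_{5+j} ≈ 2.90×10⁻²·ρ^j; need ρ^j ≤ 1e-10/2.90×10⁻² = 3.44828e-09.
j ≥ ln(3.44828e-09)/ln(0.6729) = -19.4854/-0.39616 = 49.186.
So 50 more iterations are needed.

50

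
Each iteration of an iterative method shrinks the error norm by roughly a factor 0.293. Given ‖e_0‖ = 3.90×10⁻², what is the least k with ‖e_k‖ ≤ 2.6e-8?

12

After k steps, ‖e_k‖ ≈ 3.90×10⁻²·0.293^k.
Need 0.293^k ≤ 2.6e-8/3.90×10⁻² = 6.66667e-07.
k ≥ ln(6.66667e-07)/ln(0.293) = -14.2210/-1.22758 = 11.585.
Smallest integer k = 12.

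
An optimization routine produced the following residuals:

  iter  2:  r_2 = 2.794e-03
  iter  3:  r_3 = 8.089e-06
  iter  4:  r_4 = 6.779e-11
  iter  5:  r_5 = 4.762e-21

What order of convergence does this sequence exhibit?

2

Consecutive ratios: r_5/r_4 = 4.762e-21/6.779e-11 = 7.02463e-11, r_4/r_3 = 6.779e-11/8.089e-06 = 8.38052e-06.
p ≈ ln(7.02463e-11)/ln(8.38052e-06) = -23.3790/-11.6896 ≈ 2.00.
So the convergence is quadratic (order 2).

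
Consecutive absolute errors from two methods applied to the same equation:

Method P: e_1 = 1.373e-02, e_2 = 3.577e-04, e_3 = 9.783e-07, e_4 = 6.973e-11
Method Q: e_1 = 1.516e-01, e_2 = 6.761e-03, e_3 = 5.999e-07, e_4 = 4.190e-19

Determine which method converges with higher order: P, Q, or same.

Q

Method P: p ≈ ln(6.973e-11/9.783e-07)/ln(9.783e-07/3.577e-04) ≈ 1.62.
Method Q: p ≈ ln(4.190e-19/5.999e-07)/ln(5.999e-07/6.761e-03) ≈ 3.00.
Method Q has the higher order (≈3.0 vs ≈1.6).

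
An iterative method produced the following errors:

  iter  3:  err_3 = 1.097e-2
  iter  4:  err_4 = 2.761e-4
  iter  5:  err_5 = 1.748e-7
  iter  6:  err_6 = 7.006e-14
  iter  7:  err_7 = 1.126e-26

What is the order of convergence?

Consecutive ratios: err_7/err_6 = 1.126e-26/7.006e-14 = 1.60719e-13, err_6/err_5 = 7.006e-14/1.748e-7 = 4.00801e-07.
p ≈ ln(1.60719e-13)/ln(4.00801e-07) = -29.4591/-14.7298 ≈ 2.00.
So the convergence is quadratic (order 2).

2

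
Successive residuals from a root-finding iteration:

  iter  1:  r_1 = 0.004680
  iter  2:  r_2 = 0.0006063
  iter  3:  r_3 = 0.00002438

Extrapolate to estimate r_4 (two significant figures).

1.6e-7

First estimate the order: p ≈ ln(r_3/r_2) / ln(r_2/r_1) = ln(0.00002438/0.0006063)/ln(0.0006063/0.004680) = ln(0.0402111)/ln(0.129551) ≈ 1.5725.
Then r_4 ≈ r_3·(r_3/r_2)^p = 0.00002438·(0.0402111)^1.5725 = 0.00002438·0.00638755 ≈ 1.557e-07.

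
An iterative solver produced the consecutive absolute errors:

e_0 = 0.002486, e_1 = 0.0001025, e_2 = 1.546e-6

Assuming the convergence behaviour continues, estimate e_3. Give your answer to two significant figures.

First estimate the order: p ≈ ln(e_2/e_1) / ln(e_1/e_0) = ln(1.546e-6/0.0001025)/ln(0.0001025/0.002486) = ln(0.0150829)/ln(0.0412309) ≈ 1.3154.
Then e_3 ≈ e_2·(e_2/e_1)^p = 1.546e-6·(0.0150829)^1.3154 = 1.546e-6·0.00401771 ≈ 6.211e-09.

6.2e-9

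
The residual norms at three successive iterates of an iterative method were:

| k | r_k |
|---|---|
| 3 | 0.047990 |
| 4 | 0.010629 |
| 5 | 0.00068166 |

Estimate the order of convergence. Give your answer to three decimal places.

1.822

p ≈ ln(r_5/r_4) / ln(r_4/r_3)
  = ln(0.00068166/0.010629) / ln(0.010629/0.047990)
  = ln(0.0641321) / ln(0.221484)
  = -2.746810 / -1.507405 ≈ 1.822211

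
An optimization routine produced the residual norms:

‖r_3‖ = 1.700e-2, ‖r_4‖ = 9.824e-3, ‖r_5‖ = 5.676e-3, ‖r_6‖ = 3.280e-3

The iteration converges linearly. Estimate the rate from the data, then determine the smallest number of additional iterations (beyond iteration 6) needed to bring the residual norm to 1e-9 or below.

28

Rate ρ ≈ ‖r_6‖/‖r_5‖ = 3.280e-3/5.676e-3 = 0.5779.
After j more steps, ‖r_{6+j}‖ ≈ 3.280e-3·ρ^j; need ρ^j ≤ 1e-9/3.280e-3 = 3.04878e-07.
j ≥ ln(3.04878e-07)/ln(0.5779) = -15.0034/-0.54835 = 27.361.
So 28 more iterations are needed.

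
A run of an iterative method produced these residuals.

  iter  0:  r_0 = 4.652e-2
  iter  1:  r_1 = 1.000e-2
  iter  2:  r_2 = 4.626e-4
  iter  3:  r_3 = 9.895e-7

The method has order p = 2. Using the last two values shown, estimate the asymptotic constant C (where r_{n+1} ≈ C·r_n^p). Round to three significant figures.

C ≈ r_3 / r_2^2
  = 9.895e-7 / (4.626e-4)^2
  = 9.895e-7 / 2.13999e-07 ≈ 4.6239

4.62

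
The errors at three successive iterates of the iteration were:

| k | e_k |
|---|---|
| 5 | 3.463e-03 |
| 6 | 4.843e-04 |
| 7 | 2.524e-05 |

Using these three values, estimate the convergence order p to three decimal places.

p ≈ ln(e_7/e_6) / ln(e_6/e_5)
  = ln(2.524e-05/4.843e-04) / ln(4.843e-04/3.463e-03)
  = ln(0.0521165) / ln(0.13985)
  = -2.954274 / -1.967185 ≈ 1.501777

1.502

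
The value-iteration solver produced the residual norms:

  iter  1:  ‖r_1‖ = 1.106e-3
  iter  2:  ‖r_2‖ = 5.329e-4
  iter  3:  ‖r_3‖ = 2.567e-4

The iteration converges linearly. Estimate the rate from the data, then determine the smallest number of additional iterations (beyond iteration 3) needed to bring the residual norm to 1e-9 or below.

Rate ρ ≈ ‖r_3‖/‖r_2‖ = 2.567e-4/5.329e-4 = 0.4817.
After j more steps, ‖r_{3+j}‖ ≈ 2.567e-4·ρ^j; need ρ^j ≤ 1e-9/2.567e-4 = 3.8956e-06.
j ≥ ln(3.8956e-06)/ln(0.4817) = -12.4557/-0.73043 = 17.053.
So 18 more iterations are needed.

18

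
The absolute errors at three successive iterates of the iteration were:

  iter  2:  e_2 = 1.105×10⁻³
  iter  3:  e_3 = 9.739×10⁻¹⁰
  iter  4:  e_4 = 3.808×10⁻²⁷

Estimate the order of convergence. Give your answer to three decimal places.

2.875

p ≈ ln(e_4/e_3) / ln(e_3/e_2)
  = ln(3.808×10⁻²⁷/9.739×10⁻¹⁰) / ln(9.739×10⁻¹⁰/1.105×10⁻³)
  = ln(3.91005e-18) / ln(8.81357e-07)
  = -40.082982 / -13.941803 ≈ 2.875021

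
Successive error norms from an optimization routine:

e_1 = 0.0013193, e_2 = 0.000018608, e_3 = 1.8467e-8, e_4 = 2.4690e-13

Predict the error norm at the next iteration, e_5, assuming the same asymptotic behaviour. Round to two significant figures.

3.0e-21

First estimate the order: p ≈ ln(e_4/e_3) / ln(e_3/e_2) = ln(2.4690e-13/1.8467e-8)/ln(1.8467e-8/0.000018608) = ln(1.33698e-05)/ln(0.000992423) ≈ 1.6228.
Then e_5 ≈ e_4·(e_4/e_3)^p = 2.4690e-13·(1.33698e-05)^1.6228 = 2.4690e-13·1.23218e-08 ≈ 3.042e-21.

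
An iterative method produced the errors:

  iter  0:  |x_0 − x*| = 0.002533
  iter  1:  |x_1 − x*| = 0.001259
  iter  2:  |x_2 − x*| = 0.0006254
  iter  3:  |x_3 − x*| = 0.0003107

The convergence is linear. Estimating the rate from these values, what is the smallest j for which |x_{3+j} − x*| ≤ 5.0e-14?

33

Rate ρ ≈ |x_3 − x*|/|x_2 − x*| = 0.0003107/0.0006254 = 0.4968.
After j more steps, |x_{3+j} − x*| ≈ 0.0003107·ρ^j; need ρ^j ≤ 5.0e-14/0.0003107 = 1.60927e-10.
j ≥ ln(1.60927e-10)/ln(0.4968) = -22.5501/-0.69957 = 32.234.
So 33 more iterations are needed.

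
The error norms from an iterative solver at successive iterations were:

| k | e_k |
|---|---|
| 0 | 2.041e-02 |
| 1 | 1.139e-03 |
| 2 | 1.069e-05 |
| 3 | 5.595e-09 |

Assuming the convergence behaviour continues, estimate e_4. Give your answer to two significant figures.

2.7e-14

First estimate the order: p ≈ ln(e_3/e_2) / ln(e_2/e_1) = ln(5.595e-09/1.069e-05)/ln(1.069e-05/1.139e-03) = ln(0.000523386)/ln(0.00938543) ≈ 1.6183.
Then e_4 ≈ e_3·(e_3/e_2)^p = 5.595e-09·(0.000523386)^1.6183 = 5.595e-09·4.89858e-06 ≈ 2.741e-14.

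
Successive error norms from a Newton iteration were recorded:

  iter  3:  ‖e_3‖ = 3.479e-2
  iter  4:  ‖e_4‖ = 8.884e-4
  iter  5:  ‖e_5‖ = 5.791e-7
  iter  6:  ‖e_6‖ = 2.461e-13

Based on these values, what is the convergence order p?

2

Consecutive ratios: ‖e_6‖/‖e_5‖ = 2.461e-13/5.791e-7 = 4.2497e-07, ‖e_5‖/‖e_4‖ = 5.791e-7/8.884e-4 = 0.000651846.
p ≈ ln(4.2497e-07)/ln(0.000651846) = -14.6712/-7.3357 ≈ 2.00.
So the convergence is quadratic (order 2).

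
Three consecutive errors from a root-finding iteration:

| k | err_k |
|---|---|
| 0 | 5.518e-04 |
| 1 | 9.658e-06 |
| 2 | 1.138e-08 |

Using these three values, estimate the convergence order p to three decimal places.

p ≈ ln(err_2/err_1) / ln(err_1/err_0)
  = ln(1.138e-08/9.658e-06) / ln(9.658e-06/5.518e-04)
  = ln(0.0011783) / ln(0.0175027)
  = -6.743683 / -4.045400 ≈ 1.667000

1.667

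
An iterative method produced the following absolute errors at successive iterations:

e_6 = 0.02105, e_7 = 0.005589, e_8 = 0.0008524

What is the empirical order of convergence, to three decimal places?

p ≈ ln(e_8/e_7) / ln(e_7/e_6)
  = ln(0.0008524/0.005589) / ln(0.005589/0.02105)
  = ln(0.152514) / ln(0.265511)
  = -1.880499 / -1.326099 ≈ 1.418068

1.418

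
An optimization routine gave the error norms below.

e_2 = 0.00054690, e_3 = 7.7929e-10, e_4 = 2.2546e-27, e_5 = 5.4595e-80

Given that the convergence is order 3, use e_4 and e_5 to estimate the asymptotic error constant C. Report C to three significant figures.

C ≈ e_5 / e_4^3
  = 5.4595e-80 / (2.2546e-27)^3
  = 5.4595e-80 / 1.14606e-80 ≈ 4.7637

4.76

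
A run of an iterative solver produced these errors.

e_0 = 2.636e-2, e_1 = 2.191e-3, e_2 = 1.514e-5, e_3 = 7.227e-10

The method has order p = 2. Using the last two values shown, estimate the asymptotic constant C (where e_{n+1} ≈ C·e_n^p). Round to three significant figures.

C ≈ e_3 / e_2^2
  = 7.227e-10 / (1.514e-5)^2
  = 7.227e-10 / 2.2922e-10 ≈ 3.1529

3.15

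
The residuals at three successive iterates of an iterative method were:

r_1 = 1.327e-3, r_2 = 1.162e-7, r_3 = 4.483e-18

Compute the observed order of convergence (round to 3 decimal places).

2.566

p ≈ ln(r_3/r_2) / ln(r_2/r_1)
  = ln(4.483e-18/1.162e-7) / ln(1.162e-7/1.327e-3)
  = ln(3.858e-11) / ln(8.75659e-05)
  = -23.978287 / -9.343119 ≈ 2.566411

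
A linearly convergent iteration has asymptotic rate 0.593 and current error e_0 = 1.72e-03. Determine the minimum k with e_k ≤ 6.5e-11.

33

After k steps, e_k ≈ 1.72e-03·0.593^k.
Need 0.593^k ≤ 6.5e-11/1.72e-03 = 3.77907e-08.
k ≥ ln(3.77907e-08)/ln(0.593) = -17.0912/-0.52256 = 32.707.
Smallest integer k = 33.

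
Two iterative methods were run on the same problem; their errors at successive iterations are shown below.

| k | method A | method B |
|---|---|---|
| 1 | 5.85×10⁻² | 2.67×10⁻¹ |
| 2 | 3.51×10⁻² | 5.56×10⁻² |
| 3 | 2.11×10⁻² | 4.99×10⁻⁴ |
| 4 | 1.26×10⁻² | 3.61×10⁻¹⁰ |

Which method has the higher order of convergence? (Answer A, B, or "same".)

B

Method A: p ≈ ln(1.26×10⁻²/2.11×10⁻²)/ln(2.11×10⁻²/3.51×10⁻²) ≈ 1.01.
Method B: p ≈ ln(3.61×10⁻¹⁰/4.99×10⁻⁴)/ln(4.99×10⁻⁴/5.56×10⁻²) ≈ 3.00.
Method B has the higher order (≈3.0 vs ≈1.0).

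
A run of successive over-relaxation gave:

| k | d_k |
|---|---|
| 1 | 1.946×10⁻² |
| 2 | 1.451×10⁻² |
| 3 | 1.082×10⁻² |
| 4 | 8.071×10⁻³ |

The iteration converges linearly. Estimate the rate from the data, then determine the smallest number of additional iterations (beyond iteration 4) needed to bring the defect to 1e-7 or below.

Rate ρ ≈ d_4/d_3 = 8.071×10⁻³/1.082×10⁻² = 0.7459.
After j more steps, d_{4+j} ≈ 8.071×10⁻³·ρ^j; need ρ^j ≤ 1e-7/8.071×10⁻³ = 1.239e-05.
j ≥ ln(1.239e-05)/ln(0.7459) = -11.2986/-0.29316 = 38.541.
So 39 more iterations are needed.

39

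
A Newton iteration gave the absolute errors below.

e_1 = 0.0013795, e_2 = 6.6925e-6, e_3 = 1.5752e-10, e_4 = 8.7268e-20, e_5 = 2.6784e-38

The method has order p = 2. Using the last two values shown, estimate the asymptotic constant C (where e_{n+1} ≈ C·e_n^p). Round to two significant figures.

3.5

C ≈ e_5 / e_4^2
  = 2.6784e-38 / (8.7268e-20)^2
  = 2.6784e-38 / 7.6157e-39 ≈ 3.5169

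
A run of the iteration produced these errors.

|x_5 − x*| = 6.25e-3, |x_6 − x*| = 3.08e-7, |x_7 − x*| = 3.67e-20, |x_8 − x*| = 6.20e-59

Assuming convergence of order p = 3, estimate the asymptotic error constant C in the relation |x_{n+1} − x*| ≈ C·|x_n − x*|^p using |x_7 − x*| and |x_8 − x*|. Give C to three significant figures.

C ≈ |x_8 − x*| / |x_7 − x*|^3
  = 6.20e-59 / (3.67e-20)^3
  = 6.20e-59 / 4.94309e-59 ≈ 1.2543

1.25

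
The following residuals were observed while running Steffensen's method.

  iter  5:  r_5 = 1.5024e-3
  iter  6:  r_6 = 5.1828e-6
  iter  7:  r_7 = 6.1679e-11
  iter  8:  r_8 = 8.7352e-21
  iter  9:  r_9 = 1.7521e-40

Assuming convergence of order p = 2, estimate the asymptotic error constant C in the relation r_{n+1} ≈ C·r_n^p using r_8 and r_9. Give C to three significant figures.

C ≈ r_9 / r_8^2
  = 1.7521e-40 / (8.7352e-21)^2
  = 1.7521e-40 / 7.63037e-41 ≈ 2.2962

2.30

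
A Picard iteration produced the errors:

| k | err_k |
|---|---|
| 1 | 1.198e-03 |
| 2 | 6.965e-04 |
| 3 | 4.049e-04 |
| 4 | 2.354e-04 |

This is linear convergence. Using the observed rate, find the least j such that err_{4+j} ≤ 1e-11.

32

Rate ρ ≈ err_4/err_3 = 2.354e-04/4.049e-04 = 0.5814.
After j more steps, err_{4+j} ≈ 2.354e-04·ρ^j; need ρ^j ≤ 1e-11/2.354e-04 = 4.24809e-08.
j ≥ ln(4.24809e-08)/ln(0.5814) = -16.9742/-0.54232 = 31.299.
So 32 more iterations are needed.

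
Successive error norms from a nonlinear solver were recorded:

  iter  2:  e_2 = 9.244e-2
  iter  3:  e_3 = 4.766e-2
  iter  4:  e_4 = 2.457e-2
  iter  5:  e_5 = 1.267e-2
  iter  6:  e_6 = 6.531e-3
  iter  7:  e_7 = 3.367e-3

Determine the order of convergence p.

Consecutive ratios: e_7/e_6 = 3.367e-3/6.531e-3 = 0.515541, e_6/e_5 = 6.531e-3/1.267e-2 = 0.51547.
p ≈ ln(0.515541)/ln(0.51547) = -0.6625/-0.6627 ≈ 1.00.
So the convergence is linear (order 1).

1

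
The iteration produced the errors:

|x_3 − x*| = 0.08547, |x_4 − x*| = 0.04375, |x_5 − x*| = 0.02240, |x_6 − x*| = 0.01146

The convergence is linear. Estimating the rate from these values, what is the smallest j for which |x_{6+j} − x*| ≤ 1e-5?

Rate ρ ≈ |x_6 − x*|/|x_5 − x*| = 0.01146/0.02240 = 0.5116.
After j more steps, |x_{6+j} − x*| ≈ 0.01146·ρ^j; need ρ^j ≤ 1e-5/0.01146 = 0.0008726.
j ≥ ln(0.0008726)/ln(0.5116) = -7.0440/-0.67021 = 10.510.
So 11 more iterations are needed.

11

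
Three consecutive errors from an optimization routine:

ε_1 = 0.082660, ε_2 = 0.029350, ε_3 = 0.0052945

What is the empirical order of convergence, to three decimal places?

p ≈ ln(ε_3/ε_2) / ln(ε_2/ε_1)
  = ln(0.0052945/0.029350) / ln(0.029350/0.082660)
  = ln(0.180392) / ln(0.355069)
  = -1.712623 / -1.035443 ≈ 1.654000

1.654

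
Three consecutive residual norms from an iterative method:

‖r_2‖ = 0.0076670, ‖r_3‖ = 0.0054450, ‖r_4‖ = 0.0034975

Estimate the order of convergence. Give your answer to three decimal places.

1.293

p ≈ ln(‖r_4‖/‖r_3‖) / ln(‖r_3‖/‖r_2‖)
  = ln(0.0034975/0.0054450) / ln(0.0054450/0.0076670)
  = ln(0.642332) / ln(0.710187)
  = -0.442650 / -0.342227 ≈ 1.293440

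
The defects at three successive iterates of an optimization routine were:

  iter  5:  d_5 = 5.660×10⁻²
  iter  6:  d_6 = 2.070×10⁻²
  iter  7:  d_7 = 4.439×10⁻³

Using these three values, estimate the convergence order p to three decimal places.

p ≈ ln(d_7/d_6) / ln(d_6/d_5)
  = ln(4.439×10⁻³/2.070×10⁻²) / ln(2.070×10⁻²/5.660×10⁻²)
  = ln(0.214444) / ln(0.365724)
  = -1.539707 / -1.005876 ≈ 1.530713

1.531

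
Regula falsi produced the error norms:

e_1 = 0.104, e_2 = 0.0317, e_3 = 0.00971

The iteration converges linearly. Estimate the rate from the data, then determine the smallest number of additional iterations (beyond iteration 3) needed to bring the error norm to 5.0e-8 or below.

Rate ρ ≈ e_3/e_2 = 0.00971/0.0317 = 0.3063.
After j more steps, e_{3+j} ≈ 0.00971·ρ^j; need ρ^j ≤ 5.0e-8/0.00971 = 5.14933e-06.
j ≥ ln(5.14933e-06)/ln(0.3063) = -12.1766/-1.18319 = 10.291.
So 11 more iterations are needed.

11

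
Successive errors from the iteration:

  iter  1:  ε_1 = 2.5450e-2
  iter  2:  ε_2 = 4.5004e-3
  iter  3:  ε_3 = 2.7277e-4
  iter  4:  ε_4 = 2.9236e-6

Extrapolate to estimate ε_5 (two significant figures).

First estimate the order: p ≈ ln(ε_4/ε_3) / ln(ε_3/ε_2) = ln(2.9236e-6/2.7277e-4)/ln(2.7277e-4/4.5004e-3) = ln(0.0107182)/ln(0.0606102) ≈ 1.6180.
Then ε_5 ≈ ε_4·(ε_4/ε_3)^p = 2.9236e-6·(0.0107182)^1.6180 = 2.9236e-6·0.000649736 ≈ 1.9e-09.

1.9e-9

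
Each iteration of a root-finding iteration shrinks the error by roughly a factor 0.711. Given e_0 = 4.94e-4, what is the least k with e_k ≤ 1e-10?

After k steps, e_k ≈ 4.94e-4·0.711^k.
Need 0.711^k ≤ 1e-10/4.94e-4 = 2.02429e-07.
k ≥ ln(2.02429e-07)/ln(0.711) = -15.4129/-0.34108 = 45.189.
Smallest integer k = 46.

46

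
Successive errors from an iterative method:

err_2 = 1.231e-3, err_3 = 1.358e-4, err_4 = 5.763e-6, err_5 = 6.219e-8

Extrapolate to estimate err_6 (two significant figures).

9.4e-11

First estimate the order: p ≈ ln(err_5/err_4) / ln(err_4/err_3) = ln(6.219e-8/5.763e-6)/ln(5.763e-6/1.358e-4) = ln(0.0107913)/ln(0.0424374) ≈ 1.4334.
Then err_6 ≈ err_5·(err_5/err_4)^p = 6.219e-8·(0.0107913)^1.4334 = 6.219e-8·0.00151568 ≈ 9.426e-11.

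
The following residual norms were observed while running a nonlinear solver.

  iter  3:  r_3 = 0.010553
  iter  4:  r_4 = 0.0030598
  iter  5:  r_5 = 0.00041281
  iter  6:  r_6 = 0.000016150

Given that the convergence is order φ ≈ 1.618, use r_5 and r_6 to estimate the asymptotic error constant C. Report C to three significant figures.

4.83

C ≈ r_6 / r_5^1.618
  = 0.000016150 / (0.00041281)^1.618
  = 0.000016150 / 3.34414e-06 ≈ 4.8294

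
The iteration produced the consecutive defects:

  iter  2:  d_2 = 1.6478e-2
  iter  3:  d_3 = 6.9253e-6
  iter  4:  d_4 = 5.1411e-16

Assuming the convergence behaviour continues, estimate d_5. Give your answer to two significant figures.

2.1e-46

First estimate the order: p ≈ ln(d_4/d_3) / ln(d_3/d_2) = ln(5.1411e-16/6.9253e-6)/ln(6.9253e-6/1.6478e-2) = ln(7.42365e-11)/ln(0.000420276) ≈ 3.0000.
Then d_5 ≈ d_4·(d_4/d_3)^p = 5.1411e-16·(7.42365e-11)^3.0000 = 5.1411e-16·4.09122e-31 ≈ 2.103e-46.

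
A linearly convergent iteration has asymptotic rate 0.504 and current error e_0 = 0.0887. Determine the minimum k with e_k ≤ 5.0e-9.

After k steps, e_k ≈ 0.0887·0.504^k.
Need 0.504^k ≤ 5.0e-9/0.0887 = 5.63698e-08.
k ≥ ln(5.63698e-08)/ln(0.504) = -16.6913/-0.68518 = 24.360.
Smallest integer k = 25.

25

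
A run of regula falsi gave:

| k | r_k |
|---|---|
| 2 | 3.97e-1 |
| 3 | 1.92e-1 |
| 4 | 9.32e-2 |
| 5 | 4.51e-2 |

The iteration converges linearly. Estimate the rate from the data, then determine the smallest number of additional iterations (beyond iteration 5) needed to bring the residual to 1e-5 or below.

12

Rate ρ ≈ r_5/r_4 = 4.51e-2/9.32e-2 = 0.4839.
After j more steps, r_{5+j} ≈ 4.51e-2·ρ^j; need ρ^j ≤ 1e-5/4.51e-2 = 0.000221729.
j ≥ ln(0.000221729)/ln(0.4839) = -8.4141/-0.72588 = 11.592.
So 12 more iterations are needed.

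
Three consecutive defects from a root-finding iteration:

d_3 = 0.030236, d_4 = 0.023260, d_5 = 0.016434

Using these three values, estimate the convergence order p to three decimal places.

1.324

p ≈ ln(d_5/d_4) / ln(d_4/d_3)
  = ln(0.016434/0.023260) / ln(0.023260/0.030236)
  = ln(0.706535) / ln(0.769282)
  = -0.347383 / -0.262298 ≈ 1.324383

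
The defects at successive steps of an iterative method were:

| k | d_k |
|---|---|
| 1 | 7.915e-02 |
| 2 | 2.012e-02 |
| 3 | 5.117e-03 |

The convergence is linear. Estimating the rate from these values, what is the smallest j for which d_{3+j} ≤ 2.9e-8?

Rate ρ ≈ d_3/d_2 = 5.117e-03/2.012e-02 = 0.2543.
After j more steps, d_{3+j} ≈ 5.117e-03·ρ^j; need ρ^j ≤ 2.9e-8/5.117e-03 = 5.66738e-06.
j ≥ ln(5.66738e-06)/ln(0.2543) = -12.0808/-1.36924 = 8.823.
So 9 more iterations are needed.

9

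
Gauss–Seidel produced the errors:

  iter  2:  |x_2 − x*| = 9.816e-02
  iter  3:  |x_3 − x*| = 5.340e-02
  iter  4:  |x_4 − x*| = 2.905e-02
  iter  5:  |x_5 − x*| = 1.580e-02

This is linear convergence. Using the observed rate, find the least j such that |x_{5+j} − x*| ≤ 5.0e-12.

36

Rate ρ ≈ |x_5 − x*|/|x_4 − x*| = 1.580e-02/2.905e-02 = 0.5439.
After j more steps, |x_{5+j} − x*| ≈ 1.580e-02·ρ^j; need ρ^j ≤ 5.0e-12/1.580e-02 = 3.16456e-10.
j ≥ ln(3.16456e-10)/ln(0.5439) = -21.8738/-0.60899 = 35.918.
So 36 more iterations are needed.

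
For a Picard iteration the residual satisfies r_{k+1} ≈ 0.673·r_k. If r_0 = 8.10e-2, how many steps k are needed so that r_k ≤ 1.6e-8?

39

After k steps, r_k ≈ 8.10e-2·0.673^k.
Need 0.673^k ≤ 1.6e-8/8.10e-2 = 1.97531e-07.
k ≥ ln(1.97531e-07)/ln(0.673) = -15.4374/-0.39601 = 38.982.
Smallest integer k = 39.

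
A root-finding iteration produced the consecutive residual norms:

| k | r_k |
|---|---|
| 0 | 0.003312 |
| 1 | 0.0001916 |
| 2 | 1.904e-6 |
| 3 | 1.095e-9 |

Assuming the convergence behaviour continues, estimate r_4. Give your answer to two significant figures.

First estimate the order: p ≈ ln(r_3/r_2) / ln(r_2/r_1) = ln(1.095e-9/1.904e-6)/ln(1.904e-6/0.0001916) = ln(0.000575105)/ln(0.00993737) ≈ 1.6179.
Then r_4 ≈ r_3·(r_3/r_2)^p = 1.095e-9·(0.000575105)^1.6179 = 1.095e-9·5.72262e-06 ≈ 6.266e-15.

6.3e-15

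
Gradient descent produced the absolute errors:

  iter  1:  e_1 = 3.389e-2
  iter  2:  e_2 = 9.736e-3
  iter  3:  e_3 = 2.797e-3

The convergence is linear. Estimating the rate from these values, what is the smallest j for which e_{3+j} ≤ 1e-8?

Rate ρ ≈ e_3/e_2 = 2.797e-3/9.736e-3 = 0.2873.
After j more steps, e_{3+j} ≈ 2.797e-3·ρ^j; need ρ^j ≤ 1e-8/2.797e-3 = 3.57526e-06.
j ≥ ln(3.57526e-06)/ln(0.2873) = -12.5415/-1.24723 = 10.055.
So 11 more iterations are needed.

11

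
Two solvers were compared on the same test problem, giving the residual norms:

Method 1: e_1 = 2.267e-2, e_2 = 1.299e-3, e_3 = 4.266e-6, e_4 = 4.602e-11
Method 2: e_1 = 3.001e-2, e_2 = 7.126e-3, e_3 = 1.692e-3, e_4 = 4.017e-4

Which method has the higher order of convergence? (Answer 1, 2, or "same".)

1

Method 1: p ≈ ln(4.602e-11/4.266e-6)/ln(4.266e-6/1.299e-3) ≈ 2.00.
Method 2: p ≈ ln(4.017e-4/1.692e-3)/ln(1.692e-3/7.126e-3) ≈ 1.00.
Method 1 has the higher order (≈2.0 vs ≈1.0).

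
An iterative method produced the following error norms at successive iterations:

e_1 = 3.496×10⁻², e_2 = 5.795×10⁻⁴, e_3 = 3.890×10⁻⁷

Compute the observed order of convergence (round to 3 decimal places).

1.782

p ≈ ln(e_3/e_2) / ln(e_2/e_1)
  = ln(3.890×10⁻⁷/5.795×10⁻⁴) / ln(5.795×10⁻⁴/3.496×10⁻²)
  = ln(0.000671268) / ln(0.0165761)
  = -7.306342 / -4.099793 ≈ 1.782125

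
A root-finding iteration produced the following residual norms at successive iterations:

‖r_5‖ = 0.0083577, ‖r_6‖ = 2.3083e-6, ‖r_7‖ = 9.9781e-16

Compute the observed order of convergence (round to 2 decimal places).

p ≈ ln(‖r_7‖/‖r_6‖) / ln(‖r_6‖/‖r_5‖)
  = ln(9.9781e-16/2.3083e-6) / ln(2.3083e-6/0.0083577)
  = ln(4.32271e-10) / ln(0.000276188)
  = -21.56197 / -8.19443 ≈ 2.63130

2.63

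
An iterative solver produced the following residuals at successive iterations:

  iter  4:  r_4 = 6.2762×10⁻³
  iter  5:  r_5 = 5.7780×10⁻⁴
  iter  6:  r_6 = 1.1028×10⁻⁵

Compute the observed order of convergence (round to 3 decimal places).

p ≈ ln(r_6/r_5) / ln(r_5/r_4)
  = ln(1.1028×10⁻⁵/5.7780×10⁻⁴) / ln(5.7780×10⁻⁴/6.2762×10⁻³)
  = ln(0.0190862) / ln(0.0920621)
  = -3.958790 / -2.385292 ≈ 1.659667

1.660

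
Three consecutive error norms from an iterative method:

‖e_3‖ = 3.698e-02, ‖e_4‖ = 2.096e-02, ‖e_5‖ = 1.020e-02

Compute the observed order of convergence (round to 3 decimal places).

1.269

p ≈ ln(‖e_5‖/‖e_4‖) / ln(‖e_4‖/‖e_3‖)
  = ln(1.020e-02/2.096e-02) / ln(2.096e-02/3.698e-02)
  = ln(0.486641) / ln(0.566793)
  = -0.720229 / -0.567761 ≈ 1.268543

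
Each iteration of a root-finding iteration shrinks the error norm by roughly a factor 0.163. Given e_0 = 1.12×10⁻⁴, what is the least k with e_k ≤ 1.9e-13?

12

After k steps, e_k ≈ 1.12×10⁻⁴·0.163^k.
Need 0.163^k ≤ 1.9e-13/1.12×10⁻⁴ = 1.69643e-09.
k ≥ ln(1.69643e-09)/ln(0.163) = -20.1947/-1.81401 = 11.133.
Smallest integer k = 12.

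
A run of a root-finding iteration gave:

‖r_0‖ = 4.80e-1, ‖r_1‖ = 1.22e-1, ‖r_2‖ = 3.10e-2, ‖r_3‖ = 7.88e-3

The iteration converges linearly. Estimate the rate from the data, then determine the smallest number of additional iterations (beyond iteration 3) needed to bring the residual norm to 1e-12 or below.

Rate ρ ≈ ‖r_3‖/‖r_2‖ = 7.88e-3/3.10e-2 = 0.2542.
After j more steps, ‖r_{3+j}‖ ≈ 7.88e-3·ρ^j; need ρ^j ≤ 1e-12/7.88e-3 = 1.26904e-10.
j ≥ ln(1.26904e-10)/ln(0.2542) = -22.7876/-1.36963 = 16.638.
So 17 more iterations are needed.

17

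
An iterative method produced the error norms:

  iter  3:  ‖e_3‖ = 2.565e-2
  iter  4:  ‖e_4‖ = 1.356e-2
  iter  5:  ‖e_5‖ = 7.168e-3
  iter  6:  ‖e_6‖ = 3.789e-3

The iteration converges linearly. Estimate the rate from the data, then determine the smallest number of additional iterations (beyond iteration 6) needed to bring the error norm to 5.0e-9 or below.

22

Rate ρ ≈ ‖e_6‖/‖e_5‖ = 3.789e-3/7.168e-3 = 0.5286.
After j more steps, ‖e_{6+j}‖ ≈ 3.789e-3·ρ^j; need ρ^j ≤ 5.0e-9/3.789e-3 = 1.31961e-06.
j ≥ ln(1.31961e-06)/ln(0.5286) = -13.5382/-0.63752 = 21.236.
So 22 more iterations are needed.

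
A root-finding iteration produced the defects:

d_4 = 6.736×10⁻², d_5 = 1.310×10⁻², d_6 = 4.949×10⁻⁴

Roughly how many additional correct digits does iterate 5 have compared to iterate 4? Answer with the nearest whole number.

1

Digits gained ≈ log₁₀(d_4/d_5) = log₁₀(6.736×10⁻²/1.310×10⁻²) = log₁₀(5.14198) ≈ 0.711.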